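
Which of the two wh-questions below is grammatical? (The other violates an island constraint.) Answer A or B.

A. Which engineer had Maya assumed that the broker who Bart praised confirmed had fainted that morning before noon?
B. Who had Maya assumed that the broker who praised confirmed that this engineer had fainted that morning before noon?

In B, the wh-phrase is extracted from inside a complex-NP island (relative clause) (introduced by "who"), which blocks movement.
In A, the extraction path crosses only that-complement boundaries, which are transparent.
So A is grammatical.

A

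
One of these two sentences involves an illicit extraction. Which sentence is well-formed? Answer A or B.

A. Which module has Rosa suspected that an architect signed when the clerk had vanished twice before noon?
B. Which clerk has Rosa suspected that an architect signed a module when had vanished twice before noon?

A

In B, the wh-phrase is extracted from inside an adjunct island (introduced by "when"), which blocks movement.
In A, the extraction path crosses only that-complement boundaries, which are transparent.
So A is grammatical.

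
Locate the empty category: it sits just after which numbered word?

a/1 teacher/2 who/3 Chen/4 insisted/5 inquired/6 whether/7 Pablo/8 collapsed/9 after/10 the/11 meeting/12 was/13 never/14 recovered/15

The displaced element is "a teacher" (word 2).
It is linked across 1 clause boundary (Ø).
It functions as the subject of "inquired", so the gap sits immediately after word 5 ("insisted").
Base order: Chen insisted that a teacher inquired whether Pablo collapsed after the meeting.

5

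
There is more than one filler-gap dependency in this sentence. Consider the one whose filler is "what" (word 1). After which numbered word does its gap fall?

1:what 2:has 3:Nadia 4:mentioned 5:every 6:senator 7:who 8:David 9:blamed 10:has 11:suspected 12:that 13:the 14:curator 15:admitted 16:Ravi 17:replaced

17

The displaced element is "what" (word 1).
It is linked across 3 clause boundaries (Ø → that → Ø).
It functions as the direct object of "replaced", so the gap sits immediately after word 17 ("replaced").
Base order: Nadia has mentioned every senator who David blamed has suspected that the curator admitted Ravi replaced what.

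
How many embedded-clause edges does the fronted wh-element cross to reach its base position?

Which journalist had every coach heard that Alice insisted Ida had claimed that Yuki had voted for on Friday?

3

"which journalist" is extracted from the PP object of "voted".
Boundaries crossed, outermost first: [that], [Ø], [that] — 3 in total.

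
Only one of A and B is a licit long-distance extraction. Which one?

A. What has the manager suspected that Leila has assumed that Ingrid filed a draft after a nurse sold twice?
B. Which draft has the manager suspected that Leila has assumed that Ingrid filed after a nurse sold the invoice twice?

B

In A, the wh-phrase is extracted from inside an adjunct island (introduced by "after"), which blocks movement.
In B, the extraction path crosses only that-complement boundaries, which are transparent.
So B is grammatical.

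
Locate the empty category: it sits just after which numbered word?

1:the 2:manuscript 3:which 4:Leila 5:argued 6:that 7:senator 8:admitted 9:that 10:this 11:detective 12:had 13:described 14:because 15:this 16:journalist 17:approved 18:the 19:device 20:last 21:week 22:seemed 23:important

13

The displaced element is "the manuscript" (word 2).
It is linked across 2 clause boundaries (Ø → that).
It functions as the direct object of "described", so the gap sits immediately after word 13 ("described").
Base order: Leila argued that senator admitted that this detective had described the manuscript because this journalist approved the device last week.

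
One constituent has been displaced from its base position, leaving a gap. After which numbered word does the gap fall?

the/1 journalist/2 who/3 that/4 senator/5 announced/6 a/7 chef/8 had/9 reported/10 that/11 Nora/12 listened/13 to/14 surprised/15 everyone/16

14

The displaced element is "the journalist" (word 2).
It is linked across 2 clause boundaries (Ø → that).
It functions as the object of the preposition "to" of "listened", so the gap sits immediately after word 14 ("to").
Base order: That senator announced a chef had reported that Nora listened to the journalist.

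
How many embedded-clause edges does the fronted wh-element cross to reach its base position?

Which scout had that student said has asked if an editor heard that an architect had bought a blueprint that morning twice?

"which scout" is extracted from the subject of "asked".
Boundaries crossed, outermost first: [Ø] — 1 in total.

1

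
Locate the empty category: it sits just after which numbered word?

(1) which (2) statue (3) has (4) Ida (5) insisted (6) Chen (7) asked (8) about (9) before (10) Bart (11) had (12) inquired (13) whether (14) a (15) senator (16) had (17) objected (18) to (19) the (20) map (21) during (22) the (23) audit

The displaced element is "which statue" (word 2).
It is linked across 1 clause boundary (Ø).
It functions as the object of the preposition "about" of "asked", so the gap sits immediately after word 8 ("about").
Base order: Ida has insisted Chen asked about which statue before Bart had inquired whether a senator had objected to the map during the audit.

8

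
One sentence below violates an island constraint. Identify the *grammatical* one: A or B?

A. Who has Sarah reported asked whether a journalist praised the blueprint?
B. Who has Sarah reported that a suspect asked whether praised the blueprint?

In B, the wh-phrase is extracted from inside a wh-island (introduced by "whether"), which blocks movement.
In A, the extraction path crosses only that-complement boundaries, which are transparent.
So A is grammatical.

A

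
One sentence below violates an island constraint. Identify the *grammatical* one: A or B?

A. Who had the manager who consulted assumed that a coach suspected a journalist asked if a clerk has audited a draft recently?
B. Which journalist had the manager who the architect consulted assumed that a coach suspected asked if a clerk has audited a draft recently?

B

In A, the wh-phrase is extracted from inside a complex-NP island (relative clause) (introduced by "who"), which blocks movement.
In B, the extraction path crosses only that-complement boundaries, which are transparent.
So B is grammatical.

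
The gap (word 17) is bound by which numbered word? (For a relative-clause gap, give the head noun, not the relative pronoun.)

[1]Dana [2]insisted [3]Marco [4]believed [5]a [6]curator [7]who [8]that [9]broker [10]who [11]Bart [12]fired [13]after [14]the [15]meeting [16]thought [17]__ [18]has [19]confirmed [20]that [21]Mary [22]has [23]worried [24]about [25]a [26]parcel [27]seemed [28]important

6

The gap at 17 is the subject of "confirmed", inside a relative clause.
The relative pronoun is "who" (word 7); it is bound by the head noun immediately before it.
Its filler is the head noun "curator", at word 6.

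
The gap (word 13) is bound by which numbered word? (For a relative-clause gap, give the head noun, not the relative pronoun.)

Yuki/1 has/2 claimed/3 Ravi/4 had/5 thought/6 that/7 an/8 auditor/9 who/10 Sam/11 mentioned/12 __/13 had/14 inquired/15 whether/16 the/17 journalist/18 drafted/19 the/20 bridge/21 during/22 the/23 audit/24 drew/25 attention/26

9

The gap at 13 is the subject of "inquired", inside a relative clause.
The relative pronoun is "who" (word 10); it is bound by the head noun immediately before it.
Its filler is the head noun "auditor", at word 9.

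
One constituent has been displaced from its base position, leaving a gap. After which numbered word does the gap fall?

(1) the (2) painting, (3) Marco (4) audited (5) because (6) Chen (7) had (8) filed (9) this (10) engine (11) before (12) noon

4

The displaced element is "the painting" (word 2).
It functions as the direct object of "audited", so the gap sits immediately after word 4 ("audited").
Base order: Marco audited the painting because Chen had filed this engine before noon.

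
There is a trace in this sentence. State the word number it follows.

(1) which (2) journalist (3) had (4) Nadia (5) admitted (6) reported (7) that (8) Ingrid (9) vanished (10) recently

5

The displaced element is "which journalist" (word 2).
It is linked across 1 clause boundary (Ø).
It functions as the subject of "reported", so the gap sits immediately after word 5 ("admitted").
Base order: Nadia had admitted which journalist reported that Ingrid vanished recently.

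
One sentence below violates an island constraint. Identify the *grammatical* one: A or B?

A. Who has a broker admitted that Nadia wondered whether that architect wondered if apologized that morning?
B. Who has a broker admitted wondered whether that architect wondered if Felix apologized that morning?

In A, the wh-phrase is extracted from inside a wh-island (introduced by "whether"), which blocks movement.
In B, the extraction path crosses only that-complement boundaries, which are transparent.
So B is grammatical.

B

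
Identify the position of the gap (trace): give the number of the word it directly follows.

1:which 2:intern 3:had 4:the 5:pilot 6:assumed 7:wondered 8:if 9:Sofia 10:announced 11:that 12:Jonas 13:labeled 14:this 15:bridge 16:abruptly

The displaced element is "which intern" (word 2).
It is linked across 1 clause boundary (Ø).
It functions as the subject of "wondered", so the gap sits immediately after word 6 ("assumed").
Base order: The pilot had assumed that which intern wondered if Sofia announced that Jonas labeled this bridge abruptly.

6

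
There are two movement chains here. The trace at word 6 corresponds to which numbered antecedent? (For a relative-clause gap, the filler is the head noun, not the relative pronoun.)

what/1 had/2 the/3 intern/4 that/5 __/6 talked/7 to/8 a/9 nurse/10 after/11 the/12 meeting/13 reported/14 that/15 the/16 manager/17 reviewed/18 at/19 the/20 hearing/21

4

The marked gap is inside the relative clause, the subject of "talked".
Its filler is the head noun "intern" (via "that"), at word 4.
(The other dependency links word 1 to a gap after word 18.)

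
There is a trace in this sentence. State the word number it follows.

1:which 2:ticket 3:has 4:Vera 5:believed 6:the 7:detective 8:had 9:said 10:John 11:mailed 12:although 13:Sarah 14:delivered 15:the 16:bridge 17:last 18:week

11

The displaced element is "which ticket" (word 2).
It is linked across 2 clause boundaries (Ø → Ø).
It functions as the direct object of "mailed", so the gap sits immediately after word 11 ("mailed").
Base order: Vera has believed the detective had said John mailed which ticket although Sarah delivered the bridge last week.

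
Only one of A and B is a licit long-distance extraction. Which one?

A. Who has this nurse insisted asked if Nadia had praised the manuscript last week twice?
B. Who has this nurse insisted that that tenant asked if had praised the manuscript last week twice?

In B, the wh-phrase is extracted from inside a wh-island (introduced by "if"), which blocks movement.
In A, the extraction path crosses only that-complement boundaries, which are transparent.
So A is grammatical.

A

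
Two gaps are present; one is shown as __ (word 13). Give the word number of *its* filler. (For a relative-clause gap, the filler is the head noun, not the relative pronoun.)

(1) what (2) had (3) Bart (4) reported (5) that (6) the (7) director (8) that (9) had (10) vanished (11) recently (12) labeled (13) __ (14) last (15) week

The marked gap is the direct object of "labeled".
Its filler is the fronted wh-phrase "what", at word 1.
(The other dependency links word 7 to a gap after word 8.)

1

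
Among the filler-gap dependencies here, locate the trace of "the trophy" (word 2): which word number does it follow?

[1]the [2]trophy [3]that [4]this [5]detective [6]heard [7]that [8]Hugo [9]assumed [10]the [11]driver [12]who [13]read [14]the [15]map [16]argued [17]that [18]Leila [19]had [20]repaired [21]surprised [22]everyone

20

The displaced element is "the trophy" (word 2).
It is linked across 3 clause boundaries (that → Ø → that).
It functions as the direct object of "repaired", so the gap sits immediately after word 20 ("repaired").
Base order: This detective heard that Hugo assumed the driver who read the map argued that Leila had repaired the trophy.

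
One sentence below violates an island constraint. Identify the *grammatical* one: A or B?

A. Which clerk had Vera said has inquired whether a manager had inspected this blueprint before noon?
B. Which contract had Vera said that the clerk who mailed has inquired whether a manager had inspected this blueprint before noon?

In B, the wh-phrase is extracted from inside a complex-NP island (relative clause) (introduced by "who"), which blocks movement.
In A, the extraction path crosses only that-complement boundaries, which are transparent.
So A is grammatical.

A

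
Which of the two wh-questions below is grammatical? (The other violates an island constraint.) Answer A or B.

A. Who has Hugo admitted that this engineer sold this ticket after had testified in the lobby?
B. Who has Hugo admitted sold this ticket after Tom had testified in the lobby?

B

In A, the wh-phrase is extracted from inside an adjunct island (introduced by "after"), which blocks movement.
In B, the extraction path crosses only that-complement boundaries, which are transparent.
So B is grammatical.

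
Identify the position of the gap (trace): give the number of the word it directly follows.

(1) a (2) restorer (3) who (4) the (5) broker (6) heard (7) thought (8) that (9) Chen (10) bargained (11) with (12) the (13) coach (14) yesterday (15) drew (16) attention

The displaced element is "a restorer" (word 2).
It is linked across 1 clause boundary (Ø).
It functions as the subject of "thought", so the gap sits immediately after word 6 ("heard").
Base order: The broker heard that a restorer thought that Chen bargained with the coach yesterday.

6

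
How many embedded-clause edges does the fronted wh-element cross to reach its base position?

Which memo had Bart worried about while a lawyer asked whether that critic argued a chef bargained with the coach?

0

"which memo" originates inside the matrix clause — no clause boundary is crossed.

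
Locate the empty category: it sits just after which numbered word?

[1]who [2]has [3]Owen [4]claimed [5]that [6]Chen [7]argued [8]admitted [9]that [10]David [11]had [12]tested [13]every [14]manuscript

The displaced element is "who" (word 1).
It is linked across 2 clause boundaries (that → Ø).
It functions as the subject of "admitted", so the gap sits immediately after word 7 ("argued").
Base order: Owen has claimed that Chen argued that who admitted that David had tested every manuscript.

7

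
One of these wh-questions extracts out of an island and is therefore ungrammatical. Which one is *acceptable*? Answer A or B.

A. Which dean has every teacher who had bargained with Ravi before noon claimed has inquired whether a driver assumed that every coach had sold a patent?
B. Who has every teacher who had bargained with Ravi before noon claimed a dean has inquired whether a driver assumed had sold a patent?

In B, the wh-phrase is extracted from inside a wh-island (introduced by "whether"), which blocks movement.
In A, the extraction path crosses only that-complement boundaries, which are transparent.
So A is grammatical.

A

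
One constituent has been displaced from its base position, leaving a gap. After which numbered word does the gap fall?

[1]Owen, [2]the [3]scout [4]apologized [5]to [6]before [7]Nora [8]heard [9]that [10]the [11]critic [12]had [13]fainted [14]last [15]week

5

The displaced element is "Owen" (word 1).
It functions as the object of the preposition "to" of "apologized", so the gap sits immediately after word 5 ("to").
Base order: The scout apologized to Owen before Nora heard that the critic had fainted last week.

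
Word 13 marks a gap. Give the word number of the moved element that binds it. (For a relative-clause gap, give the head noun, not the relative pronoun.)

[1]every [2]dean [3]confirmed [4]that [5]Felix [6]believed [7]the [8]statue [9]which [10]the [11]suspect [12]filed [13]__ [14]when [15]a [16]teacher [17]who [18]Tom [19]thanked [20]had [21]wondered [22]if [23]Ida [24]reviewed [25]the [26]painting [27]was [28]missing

The gap at 13 is the object of "filed", inside a relative clause.
The relative pronoun is "which" (word 9); it is bound by the head noun immediately before it.
Its filler is the head noun "statue", at word 8.

8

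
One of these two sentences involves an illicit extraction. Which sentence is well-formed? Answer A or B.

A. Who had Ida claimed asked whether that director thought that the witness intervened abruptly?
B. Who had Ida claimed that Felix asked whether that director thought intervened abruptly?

A

In B, the wh-phrase is extracted from inside a wh-island (introduced by "whether"), which blocks movement.
In A, the extraction path crosses only that-complement boundaries, which are transparent.
So A is grammatical.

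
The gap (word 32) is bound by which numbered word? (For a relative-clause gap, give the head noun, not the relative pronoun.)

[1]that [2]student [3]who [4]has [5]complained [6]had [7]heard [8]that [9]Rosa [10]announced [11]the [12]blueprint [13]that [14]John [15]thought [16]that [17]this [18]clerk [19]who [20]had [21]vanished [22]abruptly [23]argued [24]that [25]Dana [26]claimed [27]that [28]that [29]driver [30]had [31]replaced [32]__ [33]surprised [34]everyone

12

The gap at 32 is the object of "replaced", inside a relative clause.
The relative pronoun is "that" (word 13); it is bound by the head noun immediately before it.
Its filler is the head noun "blueprint", at word 12.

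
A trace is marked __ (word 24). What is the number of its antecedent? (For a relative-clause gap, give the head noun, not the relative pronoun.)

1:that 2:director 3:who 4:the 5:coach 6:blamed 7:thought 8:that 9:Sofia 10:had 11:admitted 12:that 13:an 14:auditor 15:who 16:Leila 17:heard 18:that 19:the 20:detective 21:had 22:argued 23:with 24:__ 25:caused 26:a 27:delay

The gap at 24 is the prepositional object of "argued", inside a relative clause.
The relative pronoun is "who" (word 15); it is bound by the head noun immediately before it.
Its filler is the head noun "auditor", at word 14.

14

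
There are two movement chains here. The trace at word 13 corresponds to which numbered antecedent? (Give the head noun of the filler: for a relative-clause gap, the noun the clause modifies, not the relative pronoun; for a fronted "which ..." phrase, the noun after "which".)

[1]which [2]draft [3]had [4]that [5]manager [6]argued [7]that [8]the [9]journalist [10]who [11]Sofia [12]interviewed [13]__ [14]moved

9

The marked gap is inside the relative clause, the direct object of "interviewed".
Its filler is the head noun "journalist" (via "who"), at word 9.
(The other dependency links word 2 to a gap after word 14.)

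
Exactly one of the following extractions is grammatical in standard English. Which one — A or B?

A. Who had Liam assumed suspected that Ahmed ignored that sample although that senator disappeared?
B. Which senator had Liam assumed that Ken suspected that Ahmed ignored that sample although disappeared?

A

In B, the wh-phrase is extracted from inside an adjunct island (introduced by "although"), which blocks movement.
In A, the extraction path crosses only that-complement boundaries, which are transparent.
So A is grammatical.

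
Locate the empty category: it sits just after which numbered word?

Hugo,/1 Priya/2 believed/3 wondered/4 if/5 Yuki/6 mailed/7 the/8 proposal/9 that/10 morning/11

The displaced element is "Hugo" (word 1).
It is linked across 1 clause boundary (Ø).
It functions as the subject of "wondered", so the gap sits immediately after word 3 ("believed").
Base order: Priya believed that Hugo wondered if Yuki mailed the proposal that morning.

3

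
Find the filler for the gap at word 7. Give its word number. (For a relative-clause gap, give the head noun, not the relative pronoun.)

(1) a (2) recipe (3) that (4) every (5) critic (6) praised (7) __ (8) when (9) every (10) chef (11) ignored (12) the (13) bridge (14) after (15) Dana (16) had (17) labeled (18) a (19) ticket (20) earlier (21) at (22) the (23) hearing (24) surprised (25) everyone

2

The gap at 7 is the object of "praised", inside a relative clause.
The relative pronoun is "that" (word 3); it is bound by the head noun immediately before it.
Its filler is the head noun "recipe", at word 2.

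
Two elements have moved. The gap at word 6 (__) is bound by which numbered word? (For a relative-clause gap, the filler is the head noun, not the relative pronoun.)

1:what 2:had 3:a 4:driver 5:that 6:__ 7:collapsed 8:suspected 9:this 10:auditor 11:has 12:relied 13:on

4

The marked gap is inside the relative clause, the subject of "collapsed".
Its filler is the head noun "driver" (via "that"), at word 4.
(The other dependency links word 1 to a gap after word 13.)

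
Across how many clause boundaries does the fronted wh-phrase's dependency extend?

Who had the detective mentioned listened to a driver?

1

"who" is extracted from the subject of "listened".
Boundaries crossed, outermost first: [Ø] — 1 in total.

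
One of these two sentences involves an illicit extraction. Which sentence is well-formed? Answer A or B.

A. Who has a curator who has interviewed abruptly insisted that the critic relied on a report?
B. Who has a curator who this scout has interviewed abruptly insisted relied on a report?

In A, the wh-phrase is extracted from inside a complex-NP island (relative clause) (introduced by "who"), which blocks movement.
In B, the extraction path crosses only that-complement boundaries, which are transparent.
So B is grammatical.

B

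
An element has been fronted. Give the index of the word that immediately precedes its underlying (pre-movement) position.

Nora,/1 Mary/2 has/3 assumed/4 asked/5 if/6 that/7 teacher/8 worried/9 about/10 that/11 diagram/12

4

The displaced element is "Nora" (word 1).
It is linked across 1 clause boundary (Ø).
It functions as the subject of "asked", so the gap sits immediately after word 4 ("assumed").
Base order: Mary has assumed that Nora asked if that teacher worried about that diagram.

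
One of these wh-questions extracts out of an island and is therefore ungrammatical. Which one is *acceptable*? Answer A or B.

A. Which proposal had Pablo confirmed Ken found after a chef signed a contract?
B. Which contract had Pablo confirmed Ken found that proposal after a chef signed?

In B, the wh-phrase is extracted from inside an adjunct island (introduced by "after"), which blocks movement.
In A, the extraction path crosses only that-complement boundaries, which are transparent.
So A is grammatical.

A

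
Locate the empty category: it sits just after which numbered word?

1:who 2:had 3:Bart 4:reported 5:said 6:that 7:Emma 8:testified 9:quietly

The displaced element is "who" (word 1).
It is linked across 1 clause boundary (Ø).
It functions as the subject of "said", so the gap sits immediately after word 4 ("reported").
Base order: Bart had reported who said that Emma testified quietly.

4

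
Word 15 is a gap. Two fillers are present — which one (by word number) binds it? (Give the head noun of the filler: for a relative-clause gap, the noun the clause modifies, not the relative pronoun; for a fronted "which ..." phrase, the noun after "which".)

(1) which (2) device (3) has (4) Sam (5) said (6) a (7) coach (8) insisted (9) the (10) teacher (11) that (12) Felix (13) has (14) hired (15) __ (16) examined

The marked gap is inside the relative clause, the direct object of "hired".
Its filler is the head noun "teacher" (via "that"), at word 10.
(The other dependency links word 2 to a gap after word 16.)

10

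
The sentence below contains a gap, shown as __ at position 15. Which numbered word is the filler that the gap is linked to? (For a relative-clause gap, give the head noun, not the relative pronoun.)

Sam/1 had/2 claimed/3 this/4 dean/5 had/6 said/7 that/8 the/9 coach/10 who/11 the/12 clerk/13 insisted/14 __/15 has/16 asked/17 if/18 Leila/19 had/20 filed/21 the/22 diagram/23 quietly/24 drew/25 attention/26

10

The gap at 15 is the subject of "asked", inside a relative clause.
The relative pronoun is "who" (word 11); it is bound by the head noun immediately before it.
Its filler is the head noun "coach", at word 10.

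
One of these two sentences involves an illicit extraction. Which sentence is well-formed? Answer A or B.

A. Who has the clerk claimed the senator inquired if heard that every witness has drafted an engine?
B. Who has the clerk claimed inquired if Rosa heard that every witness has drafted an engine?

B

In A, the wh-phrase is extracted from inside a wh-island (introduced by "if"), which blocks movement.
In B, the extraction path crosses only that-complement boundaries, which are transparent.
So B is grammatical.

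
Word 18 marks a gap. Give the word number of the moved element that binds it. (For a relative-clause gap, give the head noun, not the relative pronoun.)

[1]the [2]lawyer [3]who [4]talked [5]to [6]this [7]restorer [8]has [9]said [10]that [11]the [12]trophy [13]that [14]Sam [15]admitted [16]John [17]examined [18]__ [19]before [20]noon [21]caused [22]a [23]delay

12

The gap at 18 is the object of "examined", inside a relative clause.
The relative pronoun is "that" (word 13); it is bound by the head noun immediately before it.
Its filler is the head noun "trophy", at word 12.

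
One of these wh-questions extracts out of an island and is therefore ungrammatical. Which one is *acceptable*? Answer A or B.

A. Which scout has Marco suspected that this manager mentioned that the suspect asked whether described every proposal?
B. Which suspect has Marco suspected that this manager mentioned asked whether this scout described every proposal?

In A, the wh-phrase is extracted from inside a wh-island (introduced by "whether"), which blocks movement.
In B, the extraction path crosses only that-complement boundaries, which are transparent.
So B is grammatical.

B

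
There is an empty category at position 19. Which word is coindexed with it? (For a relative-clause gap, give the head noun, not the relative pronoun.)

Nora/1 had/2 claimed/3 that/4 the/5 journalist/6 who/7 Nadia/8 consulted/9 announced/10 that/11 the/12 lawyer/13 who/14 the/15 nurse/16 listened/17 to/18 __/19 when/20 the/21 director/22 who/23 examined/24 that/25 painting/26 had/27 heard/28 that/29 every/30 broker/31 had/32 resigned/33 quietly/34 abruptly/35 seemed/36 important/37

The gap at 19 is the prepositional object of "listened", inside a relative clause.
The relative pronoun is "who" (word 14); it is bound by the head noun immediately before it.
Its filler is the head noun "lawyer", at word 13.

13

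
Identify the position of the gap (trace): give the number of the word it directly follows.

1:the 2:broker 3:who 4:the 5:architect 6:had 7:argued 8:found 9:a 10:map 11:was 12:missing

The displaced element is "the broker" (word 2).
It is linked across 1 clause boundary (Ø).
It functions as the subject of "found", so the gap sits immediately after word 7 ("argued").
Base order: The architect had argued the broker found a map.

7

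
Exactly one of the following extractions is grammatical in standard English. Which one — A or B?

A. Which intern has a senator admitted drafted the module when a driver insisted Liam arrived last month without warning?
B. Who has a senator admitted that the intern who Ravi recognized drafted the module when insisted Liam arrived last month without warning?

A

In B, the wh-phrase is extracted from inside an adjunct island (introduced by "when"), which blocks movement.
In A, the extraction path crosses only that-complement boundaries, which are transparent.
So A is grammatical.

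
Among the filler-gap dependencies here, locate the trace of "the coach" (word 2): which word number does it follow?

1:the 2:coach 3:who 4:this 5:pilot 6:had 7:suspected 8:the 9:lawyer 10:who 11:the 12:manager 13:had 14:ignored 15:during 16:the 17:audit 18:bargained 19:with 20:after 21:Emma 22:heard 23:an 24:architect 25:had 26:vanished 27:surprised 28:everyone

19

The displaced element is "the coach" (word 2).
It is linked across 1 clause boundary (Ø).
It functions as the object of the preposition "with" of "bargained", so the gap sits immediately after word 19 ("with").
Base order: This pilot had suspected the lawyer who the manager had ignored during the audit bargained with the coach after Emma heard an architect had vanished.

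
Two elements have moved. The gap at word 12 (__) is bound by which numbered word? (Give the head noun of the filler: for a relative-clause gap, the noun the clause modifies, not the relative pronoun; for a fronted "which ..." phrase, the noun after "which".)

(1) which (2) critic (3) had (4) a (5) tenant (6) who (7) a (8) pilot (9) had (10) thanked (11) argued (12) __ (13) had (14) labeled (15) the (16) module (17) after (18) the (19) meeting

2

The marked gap is the subject of "labeled".
Its filler is the fronted wh-phrase "which critic", at word 2.
(The other dependency links word 5 to a gap after word 10.)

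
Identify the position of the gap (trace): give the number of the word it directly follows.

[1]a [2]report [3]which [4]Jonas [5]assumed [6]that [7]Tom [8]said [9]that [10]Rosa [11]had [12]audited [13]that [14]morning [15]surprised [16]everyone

The displaced element is "a report" (word 2).
It is linked across 2 clause boundaries (that → that).
It functions as the direct object of "audited", so the gap sits immediately after word 12 ("audited").
Base order: Jonas assumed that Tom said that Rosa had audited a report that morning.

12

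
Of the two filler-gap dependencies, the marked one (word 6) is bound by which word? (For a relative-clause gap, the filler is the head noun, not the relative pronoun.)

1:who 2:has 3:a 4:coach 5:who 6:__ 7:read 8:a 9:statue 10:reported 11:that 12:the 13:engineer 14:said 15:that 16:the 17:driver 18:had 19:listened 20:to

4

The marked gap is inside the relative clause, the subject of "read".
Its filler is the head noun "coach" (via "who"), at word 4.
(The other dependency links word 1 to a gap after word 20.)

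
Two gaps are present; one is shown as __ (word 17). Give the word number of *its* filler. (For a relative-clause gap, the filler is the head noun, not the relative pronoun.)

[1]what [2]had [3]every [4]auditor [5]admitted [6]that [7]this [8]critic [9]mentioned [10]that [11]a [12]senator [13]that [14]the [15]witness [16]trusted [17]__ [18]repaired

12

The marked gap is inside the relative clause, the direct object of "trusted".
Its filler is the head noun "senator" (via "that"), at word 12.
(The other dependency links word 1 to a gap after word 18.)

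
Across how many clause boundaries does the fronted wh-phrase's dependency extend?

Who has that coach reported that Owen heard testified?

"who" is extracted from the subject of "testified".
Boundaries crossed, outermost first: [that], [Ø] — 2 in total.

2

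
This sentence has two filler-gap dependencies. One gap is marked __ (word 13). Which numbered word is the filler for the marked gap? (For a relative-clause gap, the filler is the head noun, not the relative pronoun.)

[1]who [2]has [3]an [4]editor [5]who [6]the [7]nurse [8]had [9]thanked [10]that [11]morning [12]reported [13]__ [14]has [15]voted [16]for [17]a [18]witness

1

The marked gap is the subject of "voted".
Its filler is the fronted wh-phrase "who", at word 1.
(The other dependency links word 4 to a gap after word 9.)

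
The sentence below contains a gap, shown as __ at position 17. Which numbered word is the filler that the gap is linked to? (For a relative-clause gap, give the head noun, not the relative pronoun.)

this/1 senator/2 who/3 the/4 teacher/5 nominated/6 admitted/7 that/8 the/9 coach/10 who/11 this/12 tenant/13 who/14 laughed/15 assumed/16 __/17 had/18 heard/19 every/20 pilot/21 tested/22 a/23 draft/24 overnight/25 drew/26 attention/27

The gap at 17 is the subject of "heard", inside a relative clause.
The relative pronoun is "who" (word 11); it is bound by the head noun immediately before it.
Its filler is the head noun "coach", at word 10.

10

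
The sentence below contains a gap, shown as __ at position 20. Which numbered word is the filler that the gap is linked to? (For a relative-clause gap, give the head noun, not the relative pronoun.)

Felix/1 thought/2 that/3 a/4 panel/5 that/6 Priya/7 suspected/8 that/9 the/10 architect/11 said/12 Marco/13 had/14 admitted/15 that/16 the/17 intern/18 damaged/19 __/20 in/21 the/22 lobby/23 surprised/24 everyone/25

The gap at 20 is the object of "damaged", inside a relative clause.
The relative pronoun is "that" (word 6); it is bound by the head noun immediately before it.
Its filler is the head noun "panel", at word 5.

5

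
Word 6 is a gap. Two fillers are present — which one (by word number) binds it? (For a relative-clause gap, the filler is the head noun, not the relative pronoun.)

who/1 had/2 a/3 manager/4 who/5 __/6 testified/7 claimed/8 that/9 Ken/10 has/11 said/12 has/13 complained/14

4

The marked gap is inside the relative clause, the subject of "testified".
Its filler is the head noun "manager" (via "who"), at word 4.
(The other dependency links word 1 to a gap after word 12.)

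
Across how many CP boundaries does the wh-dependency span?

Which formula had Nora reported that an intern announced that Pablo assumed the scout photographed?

"which formula" is extracted from the object of "photographed".
Boundaries crossed, outermost first: [that], [that], [Ø] — 3 in total.

3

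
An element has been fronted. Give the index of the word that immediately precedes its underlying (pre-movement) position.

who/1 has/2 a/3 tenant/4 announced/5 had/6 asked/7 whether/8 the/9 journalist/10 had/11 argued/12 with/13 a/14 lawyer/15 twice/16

5

The displaced element is "who" (word 1).
It is linked across 1 clause boundary (Ø).
It functions as the subject of "asked", so the gap sits immediately after word 5 ("announced").
Base order: A tenant has announced that who had asked whether the journalist had argued with a lawyer twice.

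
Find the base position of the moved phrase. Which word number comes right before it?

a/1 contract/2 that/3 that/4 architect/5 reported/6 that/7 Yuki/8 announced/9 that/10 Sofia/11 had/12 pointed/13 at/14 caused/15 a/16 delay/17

14

The displaced element is "a contract" (word 2).
It is linked across 2 clause boundaries (that → that).
It functions as the object of the preposition "at" of "pointed", so the gap sits immediately after word 14 ("at").
Base order: That architect reported that Yuki announced that Sofia had pointed at a contract.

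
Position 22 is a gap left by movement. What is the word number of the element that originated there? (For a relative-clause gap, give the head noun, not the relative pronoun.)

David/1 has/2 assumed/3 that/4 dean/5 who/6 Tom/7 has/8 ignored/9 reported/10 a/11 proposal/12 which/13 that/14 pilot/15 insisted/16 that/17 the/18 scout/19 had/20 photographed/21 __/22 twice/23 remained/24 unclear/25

12

The gap at 22 is the object of "photographed", inside a relative clause.
The relative pronoun is "which" (word 13); it is bound by the head noun immediately before it.
Its filler is the head noun "proposal", at word 12.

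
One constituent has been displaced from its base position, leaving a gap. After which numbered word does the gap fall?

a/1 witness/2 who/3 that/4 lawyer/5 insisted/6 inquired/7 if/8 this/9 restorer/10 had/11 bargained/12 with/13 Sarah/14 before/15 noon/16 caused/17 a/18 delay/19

6

The displaced element is "a witness" (word 2).
It is linked across 1 clause boundary (Ø).
It functions as the subject of "inquired", so the gap sits immediately after word 6 ("insisted").
Base order: That lawyer insisted that a witness inquired if this restorer had bargained with Sarah before noon.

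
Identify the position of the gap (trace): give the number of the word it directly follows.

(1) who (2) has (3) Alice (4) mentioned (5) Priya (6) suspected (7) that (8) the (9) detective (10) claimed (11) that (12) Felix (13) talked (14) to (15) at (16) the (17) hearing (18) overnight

14

The displaced element is "who" (word 1).
It is linked across 3 clause boundaries (Ø → that → that).
It functions as the object of the preposition "to" of "talked", so the gap sits immediately after word 14 ("to").
Base order: Alice has mentioned Priya suspected that the detective claimed that Felix talked to who at the hearing overnight.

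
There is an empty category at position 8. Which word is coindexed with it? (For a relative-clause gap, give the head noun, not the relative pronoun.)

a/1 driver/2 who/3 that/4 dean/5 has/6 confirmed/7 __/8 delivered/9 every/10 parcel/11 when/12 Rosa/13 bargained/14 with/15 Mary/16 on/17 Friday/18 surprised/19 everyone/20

The gap at 8 is the subject of "delivered", inside a relative clause.
The relative pronoun is "who" (word 3); it is bound by the head noun immediately before it.
Its filler is the head noun "driver", at word 2.

2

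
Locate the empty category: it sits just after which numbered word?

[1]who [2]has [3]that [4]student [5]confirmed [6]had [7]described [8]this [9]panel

The displaced element is "who" (word 1).
It is linked across 1 clause boundary (Ø).
It functions as the subject of "described", so the gap sits immediately after word 5 ("confirmed").
Base order: That student has confirmed that who had described this panel.

5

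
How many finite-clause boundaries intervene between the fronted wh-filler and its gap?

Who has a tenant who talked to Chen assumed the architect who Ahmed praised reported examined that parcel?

2

"who" is extracted from the subject of "examined".
Boundaries crossed, outermost first: [Ø], [Ø] — 2 in total.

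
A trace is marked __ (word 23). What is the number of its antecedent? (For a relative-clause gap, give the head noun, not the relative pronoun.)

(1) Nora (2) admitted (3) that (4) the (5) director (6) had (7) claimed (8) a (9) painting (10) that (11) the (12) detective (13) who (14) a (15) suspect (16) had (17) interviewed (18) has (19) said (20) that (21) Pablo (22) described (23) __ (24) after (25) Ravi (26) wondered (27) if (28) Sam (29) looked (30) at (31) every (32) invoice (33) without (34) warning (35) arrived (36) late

9

The gap at 23 is the object of "described", inside a relative clause.
The relative pronoun is "that" (word 10); it is bound by the head noun immediately before it.
Its filler is the head noun "painting", at word 9.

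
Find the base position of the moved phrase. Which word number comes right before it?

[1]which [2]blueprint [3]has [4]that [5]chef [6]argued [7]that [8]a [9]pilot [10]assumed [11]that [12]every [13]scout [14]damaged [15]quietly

14

The displaced element is "which blueprint" (word 2).
It is linked across 2 clause boundaries (that → that).
It functions as the direct object of "damaged", so the gap sits immediately after word 14 ("damaged").
Base order: That chef has argued that a pilot assumed that every scout damaged which blueprint quietly.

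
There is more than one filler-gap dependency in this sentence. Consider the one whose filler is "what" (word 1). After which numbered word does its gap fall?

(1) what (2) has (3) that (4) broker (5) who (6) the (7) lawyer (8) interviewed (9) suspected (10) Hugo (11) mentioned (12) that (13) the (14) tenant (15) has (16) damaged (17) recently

The displaced element is "what" (word 1).
It is linked across 2 clause boundaries (Ø → that).
It functions as the direct object of "damaged", so the gap sits immediately after word 16 ("damaged").
Base order: That broker who the lawyer interviewed has suspected Hugo mentioned that the tenant has damaged what recently.

16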